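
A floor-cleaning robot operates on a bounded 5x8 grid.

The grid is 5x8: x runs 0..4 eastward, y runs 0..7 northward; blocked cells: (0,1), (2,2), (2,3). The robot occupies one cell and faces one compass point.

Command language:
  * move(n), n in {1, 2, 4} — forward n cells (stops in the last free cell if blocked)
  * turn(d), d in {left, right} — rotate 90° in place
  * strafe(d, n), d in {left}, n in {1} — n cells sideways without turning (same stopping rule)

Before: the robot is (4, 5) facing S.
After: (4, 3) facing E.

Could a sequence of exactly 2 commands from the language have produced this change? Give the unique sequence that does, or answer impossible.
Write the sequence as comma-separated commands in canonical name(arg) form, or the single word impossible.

move(2), turn(left)

key: cell and facing (now E) both changed — the 2 commands mix motion and turning
t0: (4, 5) facing S
t=1 move(2) ⇒ (4, 3) facing S
t=2 turn(left) ⇒ (4, 3) facing E
all 36 alternatives checked — unique.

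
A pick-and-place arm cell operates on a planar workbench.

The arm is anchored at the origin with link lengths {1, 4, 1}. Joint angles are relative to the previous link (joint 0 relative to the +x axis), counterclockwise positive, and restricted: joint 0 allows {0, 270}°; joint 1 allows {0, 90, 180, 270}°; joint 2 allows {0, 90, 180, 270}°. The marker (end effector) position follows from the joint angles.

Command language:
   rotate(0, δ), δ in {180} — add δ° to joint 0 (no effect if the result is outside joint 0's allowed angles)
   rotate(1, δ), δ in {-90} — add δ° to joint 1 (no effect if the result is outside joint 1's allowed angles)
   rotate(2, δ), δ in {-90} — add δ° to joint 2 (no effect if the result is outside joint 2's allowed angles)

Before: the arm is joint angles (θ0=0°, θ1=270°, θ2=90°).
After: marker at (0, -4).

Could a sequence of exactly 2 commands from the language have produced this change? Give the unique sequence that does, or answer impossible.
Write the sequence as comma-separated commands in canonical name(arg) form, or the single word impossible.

rotate(2, -90), rotate(2, -90)

begin: joint angles (θ0=0°, θ1=270°, θ2=90°)
t=1 rotate(2, -90) ⇒ joint angles (θ0=0°, θ1=270°, θ2=0°)
t=2 rotate(2, -90) ⇒ joint angles (θ0=0°, θ1=270°, θ2=270°)
all 9 alternatives checked — unique.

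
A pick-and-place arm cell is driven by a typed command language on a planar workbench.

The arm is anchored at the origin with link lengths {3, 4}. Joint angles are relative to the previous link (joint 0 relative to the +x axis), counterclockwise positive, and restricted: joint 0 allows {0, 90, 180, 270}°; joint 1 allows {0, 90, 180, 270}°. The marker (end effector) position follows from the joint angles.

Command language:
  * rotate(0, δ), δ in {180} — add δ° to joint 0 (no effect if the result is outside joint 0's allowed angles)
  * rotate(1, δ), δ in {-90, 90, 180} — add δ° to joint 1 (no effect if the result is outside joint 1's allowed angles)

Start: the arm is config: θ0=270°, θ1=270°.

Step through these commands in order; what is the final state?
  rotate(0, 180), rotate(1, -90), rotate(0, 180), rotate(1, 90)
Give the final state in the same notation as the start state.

config: θ0=270°, θ1=270°

initial: config: θ0=270°, θ1=270°
1. rotate(0, 180) → config: θ0=90°, θ1=270°
2. rotate(1, -90) → config: θ0=90°, θ1=180°
3. rotate(0, 180) → config: θ0=270°, θ1=180°
4. rotate(1, 90) → config: θ0=270°, θ1=270°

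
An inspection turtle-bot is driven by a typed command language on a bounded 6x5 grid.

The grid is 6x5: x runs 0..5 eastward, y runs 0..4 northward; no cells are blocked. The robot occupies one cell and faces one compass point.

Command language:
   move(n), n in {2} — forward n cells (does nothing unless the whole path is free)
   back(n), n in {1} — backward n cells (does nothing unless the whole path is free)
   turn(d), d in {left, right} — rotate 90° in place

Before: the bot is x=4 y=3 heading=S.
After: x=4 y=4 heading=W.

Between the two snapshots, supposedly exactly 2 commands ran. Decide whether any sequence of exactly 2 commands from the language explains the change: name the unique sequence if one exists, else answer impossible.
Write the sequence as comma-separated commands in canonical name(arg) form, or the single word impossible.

back(1), turn(right)

key: position moved to (4,4) AND the heading swung to W — translation plus rotation needed
begin: x=4 y=3 heading=S
[1] after back(1): x=4 y=4 heading=S
[2] after turn(right): x=4 y=4 heading=W
no other 2-command option fits: unique.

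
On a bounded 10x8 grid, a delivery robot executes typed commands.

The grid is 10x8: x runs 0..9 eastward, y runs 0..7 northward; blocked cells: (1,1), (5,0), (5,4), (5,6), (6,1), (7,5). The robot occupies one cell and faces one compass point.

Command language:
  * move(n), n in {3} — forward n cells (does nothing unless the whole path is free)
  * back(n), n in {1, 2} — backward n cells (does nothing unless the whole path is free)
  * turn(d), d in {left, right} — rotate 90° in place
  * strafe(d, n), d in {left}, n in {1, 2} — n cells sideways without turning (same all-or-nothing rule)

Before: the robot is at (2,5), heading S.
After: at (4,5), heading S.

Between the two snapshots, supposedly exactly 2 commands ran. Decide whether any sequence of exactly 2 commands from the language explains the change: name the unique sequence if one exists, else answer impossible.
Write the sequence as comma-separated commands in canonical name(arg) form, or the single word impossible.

strafe(left, 1), strafe(left, 1)

key: heading stays S — no command in the sequence turns
t0: at (2,5), heading S
step 1 (strafe(left, 1)): at (3,5), heading S
step 2 (strafe(left, 1)): at (4,5), heading S
no rival 2-sequence matches.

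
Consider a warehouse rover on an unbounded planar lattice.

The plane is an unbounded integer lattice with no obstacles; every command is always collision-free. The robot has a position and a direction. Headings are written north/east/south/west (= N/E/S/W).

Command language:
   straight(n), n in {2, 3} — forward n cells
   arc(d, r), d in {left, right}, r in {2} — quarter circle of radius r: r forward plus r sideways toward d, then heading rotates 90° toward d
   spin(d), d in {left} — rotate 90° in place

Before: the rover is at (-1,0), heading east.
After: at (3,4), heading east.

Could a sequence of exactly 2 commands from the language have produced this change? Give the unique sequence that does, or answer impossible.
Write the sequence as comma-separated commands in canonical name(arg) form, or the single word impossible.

key: still facing E at the end — net rotation zero over 2 steps
t0: at (-1,0), heading east
[1] after arc(left, 2): at (1,2), heading north
[2] after arc(right, 2): at (3,4), heading east
no other 2-command option fits: unique.

arc(left, 2), arc(right, 2)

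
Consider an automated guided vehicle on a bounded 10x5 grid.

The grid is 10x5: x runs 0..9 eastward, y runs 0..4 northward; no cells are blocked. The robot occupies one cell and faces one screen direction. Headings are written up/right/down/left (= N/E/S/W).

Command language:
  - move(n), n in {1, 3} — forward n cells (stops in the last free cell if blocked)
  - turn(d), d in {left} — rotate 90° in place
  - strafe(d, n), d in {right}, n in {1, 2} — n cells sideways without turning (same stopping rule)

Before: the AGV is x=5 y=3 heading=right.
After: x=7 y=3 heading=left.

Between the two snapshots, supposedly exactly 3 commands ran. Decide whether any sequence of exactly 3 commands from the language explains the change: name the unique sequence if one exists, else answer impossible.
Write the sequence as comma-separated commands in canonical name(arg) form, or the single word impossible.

key: position moved to (7,3) AND the heading swung to W — translation plus rotation needed
start: x=5 y=3 heading=right
1. turn(left) → x=5 y=3 heading=up
2. strafe(right, 2) → x=7 y=3 heading=up
3. turn(left) → x=7 y=3 heading=left
uniquely the one of 125 3-step routes that fits.

turn(left), strafe(right, 2), turn(left)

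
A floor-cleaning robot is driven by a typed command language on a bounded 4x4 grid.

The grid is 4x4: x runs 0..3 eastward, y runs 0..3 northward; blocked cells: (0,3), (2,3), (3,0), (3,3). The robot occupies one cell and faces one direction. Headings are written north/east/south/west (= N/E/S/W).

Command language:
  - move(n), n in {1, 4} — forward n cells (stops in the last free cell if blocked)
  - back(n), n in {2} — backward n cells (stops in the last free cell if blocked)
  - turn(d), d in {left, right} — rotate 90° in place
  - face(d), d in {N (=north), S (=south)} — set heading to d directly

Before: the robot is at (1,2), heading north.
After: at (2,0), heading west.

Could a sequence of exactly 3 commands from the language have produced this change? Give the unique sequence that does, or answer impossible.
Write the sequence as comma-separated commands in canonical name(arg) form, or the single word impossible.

back(2), turn(left), back(2)

key: position moved to (2,0) AND the heading swung to W — translation plus rotation needed
begin: at (1,2), heading north
[1] after back(2): at (1,0), heading north
[2] after turn(left): at (1,0), heading west
[3] after back(2): at (2,0), heading west
uniquely the one of 343 3-step routes that fits.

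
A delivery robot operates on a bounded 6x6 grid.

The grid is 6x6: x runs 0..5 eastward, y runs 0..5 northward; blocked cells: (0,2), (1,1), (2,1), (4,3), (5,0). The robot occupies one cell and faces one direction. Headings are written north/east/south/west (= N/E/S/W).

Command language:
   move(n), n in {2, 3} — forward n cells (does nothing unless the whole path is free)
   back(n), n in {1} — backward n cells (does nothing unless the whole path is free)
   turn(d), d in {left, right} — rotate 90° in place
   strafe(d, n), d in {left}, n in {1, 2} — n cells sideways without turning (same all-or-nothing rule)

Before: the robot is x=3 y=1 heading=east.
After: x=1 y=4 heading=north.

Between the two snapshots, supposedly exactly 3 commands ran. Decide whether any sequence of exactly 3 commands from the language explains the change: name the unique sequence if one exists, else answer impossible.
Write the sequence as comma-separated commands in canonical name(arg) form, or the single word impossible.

key: running strafe(left, 2) before turn(left) would end elsewhere — order is forced
start: x=3 y=1 heading=east
step 1 (turn(left)): x=3 y=1 heading=north
step 2 (move(3)): x=3 y=4 heading=north
step 3 (strafe(left, 2)): x=1 y=4 heading=north
uniquely the one of 343 3-step routes that fits.

turn(left), move(3), strafe(left, 2)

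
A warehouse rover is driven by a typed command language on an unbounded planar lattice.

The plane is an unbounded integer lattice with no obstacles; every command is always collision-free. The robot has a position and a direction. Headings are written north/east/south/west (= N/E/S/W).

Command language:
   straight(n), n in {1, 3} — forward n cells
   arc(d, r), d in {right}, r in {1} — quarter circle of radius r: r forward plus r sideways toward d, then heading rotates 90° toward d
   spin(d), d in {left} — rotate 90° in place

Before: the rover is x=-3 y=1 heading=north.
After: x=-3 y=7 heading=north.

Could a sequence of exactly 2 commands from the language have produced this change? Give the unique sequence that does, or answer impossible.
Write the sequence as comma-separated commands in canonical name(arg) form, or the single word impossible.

straight(3), straight(3)

key: heading stays N — no command in the sequence turns
begin: x=-3 y=1 heading=north
[1] after straight(3): x=-3 y=4 heading=north
[2] after straight(3): x=-3 y=7 heading=north
all 16 alternatives checked — unique.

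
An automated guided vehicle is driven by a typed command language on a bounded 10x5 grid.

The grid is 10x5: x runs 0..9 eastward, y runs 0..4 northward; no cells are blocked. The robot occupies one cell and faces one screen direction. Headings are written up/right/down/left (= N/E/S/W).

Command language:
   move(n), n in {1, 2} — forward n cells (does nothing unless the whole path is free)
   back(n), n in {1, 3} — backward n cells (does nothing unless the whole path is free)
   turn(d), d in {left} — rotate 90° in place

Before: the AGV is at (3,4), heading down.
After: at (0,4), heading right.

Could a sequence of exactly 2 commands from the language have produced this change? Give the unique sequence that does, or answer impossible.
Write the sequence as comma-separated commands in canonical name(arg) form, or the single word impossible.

turn(left), back(3)

key: cell and facing (now E) both changed — the 2 commands mix motion and turning
initial: at (3,4), heading down
[1] after turn(left): at (3,4), heading right
[2] after back(3): at (0,4), heading right
no other 2-command option fits: unique.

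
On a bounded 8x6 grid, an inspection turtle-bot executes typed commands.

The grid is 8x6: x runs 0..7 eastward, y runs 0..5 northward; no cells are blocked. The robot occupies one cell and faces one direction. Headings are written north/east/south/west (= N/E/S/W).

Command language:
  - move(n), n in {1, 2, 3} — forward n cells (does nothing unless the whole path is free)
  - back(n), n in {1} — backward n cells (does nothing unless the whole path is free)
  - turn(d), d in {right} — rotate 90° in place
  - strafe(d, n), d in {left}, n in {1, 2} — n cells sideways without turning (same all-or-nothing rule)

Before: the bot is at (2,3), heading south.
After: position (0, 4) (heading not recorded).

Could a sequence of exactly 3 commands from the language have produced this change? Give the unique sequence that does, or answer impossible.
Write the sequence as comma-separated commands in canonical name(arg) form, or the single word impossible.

key: order matters: swapping back(1) and move(2) lands elsewhere
start: at (2,3), heading south
step 1 (back(1)): at (2,4), heading south
step 2 (turn(right)): at (2,4), heading west
step 3 (move(2)): at (0,4), heading west
uniquely the one of 343 3-step routes that fits.

back(1), turn(right), move(2)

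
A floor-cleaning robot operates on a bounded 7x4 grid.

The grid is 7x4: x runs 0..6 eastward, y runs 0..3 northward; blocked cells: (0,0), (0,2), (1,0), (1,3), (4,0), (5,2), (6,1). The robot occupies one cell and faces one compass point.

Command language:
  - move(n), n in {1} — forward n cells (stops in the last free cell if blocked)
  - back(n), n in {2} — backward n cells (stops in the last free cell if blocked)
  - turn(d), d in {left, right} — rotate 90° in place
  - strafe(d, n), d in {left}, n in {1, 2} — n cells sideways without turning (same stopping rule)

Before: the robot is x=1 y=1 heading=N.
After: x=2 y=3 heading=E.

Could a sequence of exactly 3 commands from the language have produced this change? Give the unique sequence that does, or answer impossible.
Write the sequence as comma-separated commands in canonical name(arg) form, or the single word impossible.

turn(right), move(1), strafe(left, 2)

key: cell and facing (now E) both changed — the 3 commands mix motion and turning
t0: x=1 y=1 heading=N
step 1 (turn(right)): x=1 y=1 heading=E
step 2 (move(1)): x=2 y=1 heading=E
step 3 (strafe(left, 2)): x=2 y=3 heading=E
all 216 alternatives checked — unique.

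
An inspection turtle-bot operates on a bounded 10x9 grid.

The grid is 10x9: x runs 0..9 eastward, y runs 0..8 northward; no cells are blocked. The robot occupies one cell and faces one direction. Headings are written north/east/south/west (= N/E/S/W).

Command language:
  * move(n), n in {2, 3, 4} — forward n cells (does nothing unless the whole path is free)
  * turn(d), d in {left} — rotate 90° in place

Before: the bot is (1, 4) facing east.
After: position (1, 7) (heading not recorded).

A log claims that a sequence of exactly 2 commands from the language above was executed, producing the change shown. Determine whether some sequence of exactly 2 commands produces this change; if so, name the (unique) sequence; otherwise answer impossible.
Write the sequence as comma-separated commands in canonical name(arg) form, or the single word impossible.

key: running move(3) before turn(left) would end elsewhere — order is forced
start: (1, 4) facing east
step 1 (turn(left)): (1, 4) facing north
step 2 (move(3)): (1, 7) facing north
all 16 alternatives checked — unique.

turn(left), move(3)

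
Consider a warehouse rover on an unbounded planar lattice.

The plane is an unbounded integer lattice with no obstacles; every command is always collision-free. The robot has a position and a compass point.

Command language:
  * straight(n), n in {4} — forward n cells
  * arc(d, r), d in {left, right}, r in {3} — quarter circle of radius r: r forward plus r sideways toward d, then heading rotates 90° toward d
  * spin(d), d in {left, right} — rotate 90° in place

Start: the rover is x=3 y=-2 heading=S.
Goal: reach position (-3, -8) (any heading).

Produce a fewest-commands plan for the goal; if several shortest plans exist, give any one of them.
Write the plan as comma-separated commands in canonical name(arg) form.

start: x=3 y=-2 heading=S
1. arc(right, 3) → x=0 y=-5 heading=W
2. arc(left, 3) → x=-3 y=-8 heading=S
minimal: 2 command(s), checked below 2.

arc(right, 3), arc(left, 3)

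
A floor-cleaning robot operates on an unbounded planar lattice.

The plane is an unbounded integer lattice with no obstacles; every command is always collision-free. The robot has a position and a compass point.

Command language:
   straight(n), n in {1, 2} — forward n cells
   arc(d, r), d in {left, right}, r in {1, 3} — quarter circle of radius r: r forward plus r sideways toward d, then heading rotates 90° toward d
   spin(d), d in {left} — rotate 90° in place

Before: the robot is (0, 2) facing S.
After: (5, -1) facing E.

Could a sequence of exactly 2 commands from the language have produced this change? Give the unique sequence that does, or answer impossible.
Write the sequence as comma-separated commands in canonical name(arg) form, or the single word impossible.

arc(left, 3), straight(2)

key: cell and facing (now E) both changed — the 2 commands mix motion and turning
begin: (0, 2) facing S
[1] after arc(left, 3): (3, -1) facing E
[2] after straight(2): (5, -1) facing E
uniquely the one of 49 2-step routes that fits.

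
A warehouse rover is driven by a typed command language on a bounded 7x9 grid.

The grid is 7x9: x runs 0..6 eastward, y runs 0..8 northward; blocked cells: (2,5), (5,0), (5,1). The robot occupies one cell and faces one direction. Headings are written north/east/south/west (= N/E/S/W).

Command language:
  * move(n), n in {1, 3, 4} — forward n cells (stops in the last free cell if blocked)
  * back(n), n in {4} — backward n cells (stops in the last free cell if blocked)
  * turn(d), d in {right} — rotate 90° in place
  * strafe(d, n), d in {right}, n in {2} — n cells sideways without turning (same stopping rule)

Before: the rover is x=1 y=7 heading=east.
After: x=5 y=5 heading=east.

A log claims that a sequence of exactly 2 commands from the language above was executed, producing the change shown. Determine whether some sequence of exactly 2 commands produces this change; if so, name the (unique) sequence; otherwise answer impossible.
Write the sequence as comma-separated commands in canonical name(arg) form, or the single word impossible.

key: order matters: swapping move(4) and strafe(right, 2) lands elsewhere
initial: x=1 y=7 heading=east
[1] after move(4): x=5 y=7 heading=east
[2] after strafe(right, 2): x=5 y=5 heading=east
no rival 2-sequence matches.

move(4), strafe(right, 2)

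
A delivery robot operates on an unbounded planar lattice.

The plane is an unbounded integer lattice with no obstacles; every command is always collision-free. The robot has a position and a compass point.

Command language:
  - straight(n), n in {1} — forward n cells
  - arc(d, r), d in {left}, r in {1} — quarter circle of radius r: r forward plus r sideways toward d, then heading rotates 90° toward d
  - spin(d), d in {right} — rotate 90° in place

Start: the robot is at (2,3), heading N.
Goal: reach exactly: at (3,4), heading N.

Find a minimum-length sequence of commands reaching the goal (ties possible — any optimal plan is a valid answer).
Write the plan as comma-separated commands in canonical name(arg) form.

spin(right), arc(left, 1)

t0: at (2,3), heading N
step 1 (spin(right)): at (2,3), heading E
step 2 (arc(left, 1)): at (3,4), heading N
shorter routes all fall short; 2 is best.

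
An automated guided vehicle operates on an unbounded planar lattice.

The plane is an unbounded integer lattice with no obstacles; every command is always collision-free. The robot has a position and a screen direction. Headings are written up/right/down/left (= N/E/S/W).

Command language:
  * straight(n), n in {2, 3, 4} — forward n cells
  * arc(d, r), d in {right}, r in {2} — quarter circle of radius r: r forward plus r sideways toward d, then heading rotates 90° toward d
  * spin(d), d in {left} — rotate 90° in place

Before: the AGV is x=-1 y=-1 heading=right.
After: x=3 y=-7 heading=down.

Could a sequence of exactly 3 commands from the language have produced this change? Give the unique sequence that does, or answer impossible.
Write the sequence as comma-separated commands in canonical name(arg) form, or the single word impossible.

key: order matters: swapping straight(2) and straight(4) lands elsewhere
begin: x=-1 y=-1 heading=right
step 1 (straight(2)): x=1 y=-1 heading=right
step 2 (arc(right, 2)): x=3 y=-3 heading=down
step 3 (straight(4)): x=3 y=-7 heading=down
all 125 alternatives checked — unique.

straight(2), arc(right, 2), straight(4)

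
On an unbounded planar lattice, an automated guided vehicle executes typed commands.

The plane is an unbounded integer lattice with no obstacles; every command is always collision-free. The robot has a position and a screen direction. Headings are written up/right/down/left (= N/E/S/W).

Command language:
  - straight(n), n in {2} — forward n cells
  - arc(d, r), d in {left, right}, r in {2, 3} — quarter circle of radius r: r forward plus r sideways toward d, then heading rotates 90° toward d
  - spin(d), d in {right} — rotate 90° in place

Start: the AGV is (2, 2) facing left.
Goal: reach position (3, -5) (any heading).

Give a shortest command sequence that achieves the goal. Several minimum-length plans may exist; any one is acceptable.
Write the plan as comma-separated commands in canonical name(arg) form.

arc(left, 3), arc(left, 2), arc(right, 2)

start: (2, 2) facing left
step 1 (arc(left, 3)): (-1, -1) facing down
step 2 (arc(left, 2)): (1, -3) facing right
step 3 (arc(right, 2)): (3, -5) facing down
minimal: 3 command(s), checked below 3.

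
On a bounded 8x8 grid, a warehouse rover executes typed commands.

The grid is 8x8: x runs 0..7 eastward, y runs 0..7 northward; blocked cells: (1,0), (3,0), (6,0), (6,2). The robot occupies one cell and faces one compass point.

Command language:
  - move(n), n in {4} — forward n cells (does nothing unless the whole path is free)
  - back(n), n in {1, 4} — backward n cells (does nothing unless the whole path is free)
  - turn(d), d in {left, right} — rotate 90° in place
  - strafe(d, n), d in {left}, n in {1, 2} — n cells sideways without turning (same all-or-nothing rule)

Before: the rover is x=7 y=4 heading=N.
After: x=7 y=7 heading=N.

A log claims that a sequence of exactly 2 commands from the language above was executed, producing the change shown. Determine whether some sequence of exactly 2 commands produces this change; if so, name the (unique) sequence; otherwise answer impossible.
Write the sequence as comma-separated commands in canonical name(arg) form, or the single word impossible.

key: still facing N at the end — nothing in the sequence rotates
start: x=7 y=4 heading=N
[1] after back(1): x=7 y=3 heading=N
[2] after move(4): x=7 y=7 heading=N
no rival 2-sequence matches.

back(1), move(4)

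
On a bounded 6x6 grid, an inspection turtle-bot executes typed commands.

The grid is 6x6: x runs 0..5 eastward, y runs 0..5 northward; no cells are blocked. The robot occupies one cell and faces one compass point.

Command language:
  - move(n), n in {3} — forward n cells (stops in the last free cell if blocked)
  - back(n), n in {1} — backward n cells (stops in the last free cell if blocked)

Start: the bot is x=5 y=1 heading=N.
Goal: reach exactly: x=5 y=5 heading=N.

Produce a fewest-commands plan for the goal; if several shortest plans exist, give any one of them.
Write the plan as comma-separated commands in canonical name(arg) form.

move(3), move(3)

from: x=5 y=1 heading=N
t=1 move(3) ⇒ x=5 y=4 heading=N
t=2 move(3) ⇒ x=5 y=5 heading=N
shorter routes all fall short; 2 is best.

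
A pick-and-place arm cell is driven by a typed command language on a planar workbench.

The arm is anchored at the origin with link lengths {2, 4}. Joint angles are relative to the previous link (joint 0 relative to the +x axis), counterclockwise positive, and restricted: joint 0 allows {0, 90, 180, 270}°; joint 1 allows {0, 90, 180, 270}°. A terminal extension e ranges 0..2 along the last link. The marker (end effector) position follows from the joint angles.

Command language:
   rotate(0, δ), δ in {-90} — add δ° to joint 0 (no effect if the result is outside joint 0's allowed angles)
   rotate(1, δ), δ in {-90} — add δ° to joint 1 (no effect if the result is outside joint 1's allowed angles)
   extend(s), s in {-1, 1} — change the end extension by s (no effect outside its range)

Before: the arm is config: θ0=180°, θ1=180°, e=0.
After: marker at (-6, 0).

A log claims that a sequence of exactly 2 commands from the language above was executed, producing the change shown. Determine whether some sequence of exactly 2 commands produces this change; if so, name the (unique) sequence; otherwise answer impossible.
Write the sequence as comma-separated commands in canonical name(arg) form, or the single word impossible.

rotate(1, -90), rotate(1, -90)

t0: config: θ0=180°, θ1=180°, e=0
1. rotate(1, -90) → config: θ0=180°, θ1=90°, e=0
2. rotate(1, -90) → config: θ0=180°, θ1=0°, e=0
uniquely the one of 16 2-step routes that fits.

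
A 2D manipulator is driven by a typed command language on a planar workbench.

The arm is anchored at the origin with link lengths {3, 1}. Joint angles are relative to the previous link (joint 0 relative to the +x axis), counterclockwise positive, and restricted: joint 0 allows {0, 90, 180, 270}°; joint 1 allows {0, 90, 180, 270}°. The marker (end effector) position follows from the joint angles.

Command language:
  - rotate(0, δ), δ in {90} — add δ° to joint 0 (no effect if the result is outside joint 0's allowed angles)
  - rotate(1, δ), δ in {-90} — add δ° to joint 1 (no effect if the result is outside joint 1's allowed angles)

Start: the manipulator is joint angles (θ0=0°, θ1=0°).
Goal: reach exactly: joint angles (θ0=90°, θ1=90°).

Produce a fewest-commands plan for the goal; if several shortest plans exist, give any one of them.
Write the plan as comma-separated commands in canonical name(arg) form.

rotate(1, -90), rotate(1, -90), rotate(1, -90), rotate(0, 90)

initial: joint angles (θ0=0°, θ1=0°)
step 1 (rotate(1, -90)): joint angles (θ0=0°, θ1=270°)
step 2 (rotate(1, -90)): joint angles (θ0=0°, θ1=180°)
step 3 (rotate(1, -90)): joint angles (θ0=0°, θ1=90°)
step 4 (rotate(0, 90)): joint angles (θ0=90°, θ1=90°)
nothing shorter than 4 reaches the goal.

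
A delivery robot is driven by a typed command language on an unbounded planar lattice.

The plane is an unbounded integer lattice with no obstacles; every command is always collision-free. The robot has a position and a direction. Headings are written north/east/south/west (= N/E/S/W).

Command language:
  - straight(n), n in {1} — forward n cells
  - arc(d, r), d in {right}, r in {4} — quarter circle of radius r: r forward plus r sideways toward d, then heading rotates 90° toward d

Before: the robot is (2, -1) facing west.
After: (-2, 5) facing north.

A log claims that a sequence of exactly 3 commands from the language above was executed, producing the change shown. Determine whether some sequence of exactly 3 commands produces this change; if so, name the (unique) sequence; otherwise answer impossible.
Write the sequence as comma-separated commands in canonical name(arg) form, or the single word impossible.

arc(right, 4), straight(1), straight(1)

key: cell and facing (now N) both changed — the 3 commands mix motion and turning
from: (2, -1) facing west
[1] after arc(right, 4): (-2, 3) facing north
[2] after straight(1): (-2, 4) facing north
[3] after straight(1): (-2, 5) facing north
all 8 alternatives checked — unique.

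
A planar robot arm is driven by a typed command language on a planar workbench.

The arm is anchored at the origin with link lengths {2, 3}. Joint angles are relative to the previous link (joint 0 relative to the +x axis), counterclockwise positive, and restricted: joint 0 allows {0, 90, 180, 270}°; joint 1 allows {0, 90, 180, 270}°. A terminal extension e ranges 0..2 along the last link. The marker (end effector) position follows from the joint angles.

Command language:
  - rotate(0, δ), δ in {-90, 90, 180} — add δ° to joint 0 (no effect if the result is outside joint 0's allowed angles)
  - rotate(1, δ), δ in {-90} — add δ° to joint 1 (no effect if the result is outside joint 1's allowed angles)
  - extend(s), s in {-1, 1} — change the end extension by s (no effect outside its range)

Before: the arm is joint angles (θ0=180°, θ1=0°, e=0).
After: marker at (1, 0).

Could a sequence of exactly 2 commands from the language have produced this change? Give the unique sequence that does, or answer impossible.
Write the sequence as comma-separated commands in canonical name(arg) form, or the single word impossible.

rotate(1, -90), rotate(1, -90)

from: joint angles (θ0=180°, θ1=0°, e=0)
step 1 (rotate(1, -90)): joint angles (θ0=180°, θ1=270°, e=0)
step 2 (rotate(1, -90)): joint angles (θ0=180°, θ1=180°, e=0)
no rival 2-sequence matches.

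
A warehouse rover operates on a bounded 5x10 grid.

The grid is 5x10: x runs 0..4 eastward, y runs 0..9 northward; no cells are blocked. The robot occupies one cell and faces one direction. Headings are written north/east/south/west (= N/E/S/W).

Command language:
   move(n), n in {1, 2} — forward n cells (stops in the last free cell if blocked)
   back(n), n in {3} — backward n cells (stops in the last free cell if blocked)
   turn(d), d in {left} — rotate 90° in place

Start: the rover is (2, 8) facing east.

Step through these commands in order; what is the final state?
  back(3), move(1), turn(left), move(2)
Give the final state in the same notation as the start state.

begin: (2, 8) facing east
[1] after back(3): (0, 8) facing east
[2] after move(1): (1, 8) facing east
[3] after turn(left): (1, 8) facing north
[4] after move(2): (1, 9) facing north

(1, 9) facing north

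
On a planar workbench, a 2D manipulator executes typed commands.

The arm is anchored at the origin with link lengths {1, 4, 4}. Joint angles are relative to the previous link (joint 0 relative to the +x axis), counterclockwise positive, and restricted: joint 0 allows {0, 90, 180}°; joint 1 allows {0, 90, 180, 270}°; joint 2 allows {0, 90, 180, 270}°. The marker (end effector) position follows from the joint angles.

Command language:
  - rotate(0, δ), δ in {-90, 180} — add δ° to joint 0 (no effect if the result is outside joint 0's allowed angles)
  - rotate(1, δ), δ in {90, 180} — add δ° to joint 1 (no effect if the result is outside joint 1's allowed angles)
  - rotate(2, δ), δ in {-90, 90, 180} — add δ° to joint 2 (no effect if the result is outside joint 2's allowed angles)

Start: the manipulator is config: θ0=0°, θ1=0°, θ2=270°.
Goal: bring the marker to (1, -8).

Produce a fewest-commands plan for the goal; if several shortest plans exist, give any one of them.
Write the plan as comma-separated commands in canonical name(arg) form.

from: config: θ0=0°, θ1=0°, θ2=270°
[1] after rotate(2, 90): config: θ0=0°, θ1=0°, θ2=0°
[2] after rotate(1, 180): config: θ0=0°, θ1=180°, θ2=0°
[3] after rotate(1, 90): config: θ0=0°, θ1=270°, θ2=0°
nothing shorter than 3 reaches the goal.

rotate(2, 90), rotate(1, 180), rotate(1, 90)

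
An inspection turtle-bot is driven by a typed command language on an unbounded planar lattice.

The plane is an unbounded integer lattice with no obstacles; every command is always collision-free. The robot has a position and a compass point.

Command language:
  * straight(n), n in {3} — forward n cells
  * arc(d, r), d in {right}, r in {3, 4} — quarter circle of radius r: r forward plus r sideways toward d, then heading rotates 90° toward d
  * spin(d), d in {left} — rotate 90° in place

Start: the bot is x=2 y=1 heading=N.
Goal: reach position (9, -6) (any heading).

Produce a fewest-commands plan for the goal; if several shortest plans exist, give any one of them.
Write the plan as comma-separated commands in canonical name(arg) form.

arc(right, 3), arc(right, 4), straight(3), straight(3)

initial: x=2 y=1 heading=N
t=1 arc(right, 3) ⇒ x=5 y=4 heading=E
t=2 arc(right, 4) ⇒ x=9 y=0 heading=S
t=3 straight(3) ⇒ x=9 y=-3 heading=S
t=4 straight(3) ⇒ x=9 y=-6 heading=S
minimal: 4 command(s), checked below 4.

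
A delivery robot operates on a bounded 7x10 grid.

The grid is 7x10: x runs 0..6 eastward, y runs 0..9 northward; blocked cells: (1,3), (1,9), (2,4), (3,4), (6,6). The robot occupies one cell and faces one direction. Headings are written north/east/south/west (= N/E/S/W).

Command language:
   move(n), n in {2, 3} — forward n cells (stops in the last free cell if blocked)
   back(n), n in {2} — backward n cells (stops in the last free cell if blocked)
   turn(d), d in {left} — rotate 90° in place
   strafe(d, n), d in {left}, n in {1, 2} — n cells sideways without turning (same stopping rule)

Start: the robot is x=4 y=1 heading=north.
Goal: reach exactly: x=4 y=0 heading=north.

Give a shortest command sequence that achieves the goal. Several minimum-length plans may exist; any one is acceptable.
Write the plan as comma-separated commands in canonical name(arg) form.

back(2)

initial: x=4 y=1 heading=north
[1] after back(2): x=4 y=0 heading=north
shorter routes all fall short; 1 is best.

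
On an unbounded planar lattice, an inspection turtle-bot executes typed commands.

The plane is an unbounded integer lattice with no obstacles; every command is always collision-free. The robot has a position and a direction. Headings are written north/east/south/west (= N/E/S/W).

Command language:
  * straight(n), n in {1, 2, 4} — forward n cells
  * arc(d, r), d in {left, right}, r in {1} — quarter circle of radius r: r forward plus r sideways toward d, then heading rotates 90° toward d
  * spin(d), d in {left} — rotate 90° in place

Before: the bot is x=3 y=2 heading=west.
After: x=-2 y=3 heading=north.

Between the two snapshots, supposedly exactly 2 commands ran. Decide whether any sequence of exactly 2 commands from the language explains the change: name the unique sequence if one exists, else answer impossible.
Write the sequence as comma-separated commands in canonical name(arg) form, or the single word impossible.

key: position moved to (-2,3) AND the heading swung to N — translation plus rotation needed
begin: x=3 y=2 heading=west
step 1 (straight(4)): x=-1 y=2 heading=west
step 2 (arc(right, 1)): x=-2 y=3 heading=north
no rival 2-sequence matches.

straight(4), arc(right, 1)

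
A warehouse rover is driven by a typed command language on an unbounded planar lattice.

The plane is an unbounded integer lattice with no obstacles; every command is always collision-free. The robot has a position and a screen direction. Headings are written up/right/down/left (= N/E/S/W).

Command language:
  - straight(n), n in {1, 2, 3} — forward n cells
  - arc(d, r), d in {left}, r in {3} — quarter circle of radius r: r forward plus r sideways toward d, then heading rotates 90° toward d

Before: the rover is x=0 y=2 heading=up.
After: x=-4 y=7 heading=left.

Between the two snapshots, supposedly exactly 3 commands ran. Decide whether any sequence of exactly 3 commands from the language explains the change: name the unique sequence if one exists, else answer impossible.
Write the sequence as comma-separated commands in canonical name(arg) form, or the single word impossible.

straight(2), arc(left, 3), straight(1)

key: position moved to (-4,7) AND the heading swung to W — translation plus rotation needed
t0: x=0 y=2 heading=up
1. straight(2) → x=0 y=4 heading=up
2. arc(left, 3) → x=-3 y=7 heading=left
3. straight(1) → x=-4 y=7 heading=left
no rival 3-sequence matches.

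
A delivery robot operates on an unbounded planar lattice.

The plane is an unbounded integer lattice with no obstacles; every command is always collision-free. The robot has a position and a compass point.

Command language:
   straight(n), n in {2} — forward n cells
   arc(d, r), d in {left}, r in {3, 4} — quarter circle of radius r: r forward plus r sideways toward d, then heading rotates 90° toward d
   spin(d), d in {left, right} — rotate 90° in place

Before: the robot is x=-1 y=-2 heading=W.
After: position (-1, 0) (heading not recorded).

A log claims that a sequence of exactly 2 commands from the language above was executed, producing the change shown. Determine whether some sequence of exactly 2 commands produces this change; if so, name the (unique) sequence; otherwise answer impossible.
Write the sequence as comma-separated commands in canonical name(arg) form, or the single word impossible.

key: order matters: swapping spin(right) and straight(2) lands elsewhere
initial: x=-1 y=-2 heading=W
t=1 spin(right) ⇒ x=-1 y=-2 heading=N
t=2 straight(2) ⇒ x=-1 y=0 heading=N
uniquely the one of 25 2-step routes that fits.

spin(right), straight(2)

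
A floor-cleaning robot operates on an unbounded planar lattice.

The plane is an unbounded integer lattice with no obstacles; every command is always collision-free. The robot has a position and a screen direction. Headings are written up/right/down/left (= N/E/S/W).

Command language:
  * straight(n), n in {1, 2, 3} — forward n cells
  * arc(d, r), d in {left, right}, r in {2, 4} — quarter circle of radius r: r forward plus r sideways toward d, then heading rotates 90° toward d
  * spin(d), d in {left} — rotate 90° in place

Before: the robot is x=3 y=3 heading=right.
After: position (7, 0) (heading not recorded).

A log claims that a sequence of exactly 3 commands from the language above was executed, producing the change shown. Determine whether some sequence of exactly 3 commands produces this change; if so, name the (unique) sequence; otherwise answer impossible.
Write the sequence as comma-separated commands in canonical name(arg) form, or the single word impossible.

straight(2), arc(right, 2), straight(1)

key: running straight(1) before straight(2) would end elsewhere — order is forced
t0: x=3 y=3 heading=right
step 1 (straight(2)): x=5 y=3 heading=right
step 2 (arc(right, 2)): x=7 y=1 heading=down
step 3 (straight(1)): x=7 y=0 heading=down
no other 3-command option fits: unique.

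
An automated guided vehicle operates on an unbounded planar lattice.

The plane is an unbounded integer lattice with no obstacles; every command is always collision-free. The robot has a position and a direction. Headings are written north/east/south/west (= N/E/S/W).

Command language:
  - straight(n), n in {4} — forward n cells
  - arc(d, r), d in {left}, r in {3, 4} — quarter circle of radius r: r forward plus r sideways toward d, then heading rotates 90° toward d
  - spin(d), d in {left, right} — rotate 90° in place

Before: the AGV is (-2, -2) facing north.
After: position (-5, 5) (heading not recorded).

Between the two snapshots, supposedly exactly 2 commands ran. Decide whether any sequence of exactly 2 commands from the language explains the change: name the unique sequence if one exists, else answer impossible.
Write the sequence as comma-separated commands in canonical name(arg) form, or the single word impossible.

key: order matters: swapping straight(4) and arc(left, 3) lands elsewhere
start: (-2, -2) facing north
[1] after straight(4): (-2, 2) facing north
[2] after arc(left, 3): (-5, 5) facing west
no rival 2-sequence matches.

straight(4), arc(left, 3)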